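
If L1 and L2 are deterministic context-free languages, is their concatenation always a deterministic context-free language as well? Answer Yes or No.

No

Take L₁ = {ε, c} (finite, hence regular and DCFL) and L₂ = {c aⁿbⁿ : n≥0} ∪ {cc aⁿb²ⁿ : n≥0} (a DCFL: the number of leading c's tells the DPDA whether to pop one stack symbol per b or per two b's). Then L₁L₂ ∩ cca⁺b* = {cc aⁿbⁿ : n≥1} ∪ {cc aⁿb²ⁿ : n≥1}. If L₁L₂ were a DCFL, so would be this intersection with a regular set, and a DPDA for it started from its configuration after reading cc would accept {aⁿbⁿ : n≥1} ∪ {aⁿb²ⁿ : n≥1}, which no deterministic PDA accepts (a DPDA for it would have a single run on aⁿb²ⁿ, accepting after the prefix aⁿbⁿ and accepting again after n more b's; an ordinary PDA that simulates it on a's and b's and, at any moment when it is accepting, may switch to reading only a fresh letter d while feeding each d to the simulation as a b, would accept aⁱbʲdᵏ (k≥1) exactly when both aⁱbʲ and aⁱbʲ⁺ᵏ are in the language, i.e. its language intersected with the regular set a*b*d⁺ would be exactly {aⁿbⁿdⁿ : n≥1} — impossible, since context-free languages are closed under intersection with regular sets and {aⁿbⁿdⁿ} is not context-free). Hence L₁L₂ is not a DCFL.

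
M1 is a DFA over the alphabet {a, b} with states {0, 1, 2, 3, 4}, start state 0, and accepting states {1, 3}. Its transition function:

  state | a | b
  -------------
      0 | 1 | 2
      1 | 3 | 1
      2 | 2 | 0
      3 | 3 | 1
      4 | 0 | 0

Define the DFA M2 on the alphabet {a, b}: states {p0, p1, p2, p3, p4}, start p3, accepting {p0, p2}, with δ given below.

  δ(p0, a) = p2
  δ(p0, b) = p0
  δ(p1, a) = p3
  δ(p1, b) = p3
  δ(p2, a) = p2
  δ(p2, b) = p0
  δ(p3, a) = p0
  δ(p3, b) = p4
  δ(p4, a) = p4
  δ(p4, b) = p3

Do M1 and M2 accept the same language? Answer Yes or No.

Exploring the product automaton M1 × M2 from the start pair (0, p3), following both machines on each input symbol, reaches 4 state pairs: (0, p3), (1, p0), (2, p4), (3, p2).
M1 accepts in {1, 3} and M2 accepts in {p0, p2}. In every reachable pair the two components are either both accepting — (1, p0), (3, p2) — or both non-accepting, so no string is accepted by exactly one of the machines: L(M1) \ L(M2) and L(M2) \ L(M1) are both empty.
Hence every string is accepted by M1 iff it is accepted by M2, and the two languages coincide.

Yes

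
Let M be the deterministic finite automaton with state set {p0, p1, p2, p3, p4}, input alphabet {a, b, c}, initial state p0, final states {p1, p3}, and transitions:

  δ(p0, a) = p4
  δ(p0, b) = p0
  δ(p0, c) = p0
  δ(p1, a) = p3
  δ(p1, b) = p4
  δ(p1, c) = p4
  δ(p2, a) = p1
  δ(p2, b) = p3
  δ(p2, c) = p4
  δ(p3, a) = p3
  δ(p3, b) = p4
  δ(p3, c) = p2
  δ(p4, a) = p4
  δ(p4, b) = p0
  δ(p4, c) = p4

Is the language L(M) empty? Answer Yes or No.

Yes

The states reachable from the start state are {p0, p4}.
None of the accepting states {p1, p3} is reachable, so no string is accepted and L(M) = ∅.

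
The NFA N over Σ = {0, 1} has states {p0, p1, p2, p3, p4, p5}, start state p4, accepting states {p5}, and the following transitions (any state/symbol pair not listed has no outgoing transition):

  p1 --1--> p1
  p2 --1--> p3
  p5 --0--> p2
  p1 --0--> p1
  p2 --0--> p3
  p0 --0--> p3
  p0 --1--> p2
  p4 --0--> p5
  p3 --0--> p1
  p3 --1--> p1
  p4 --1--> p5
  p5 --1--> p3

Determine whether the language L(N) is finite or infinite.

finite

The useful states (reachable from p4 and able to reach an accepting state) are {p4, p5}.
Restricted to these states the transition graph has no cycle, so every accepting path has bounded length and L is finite.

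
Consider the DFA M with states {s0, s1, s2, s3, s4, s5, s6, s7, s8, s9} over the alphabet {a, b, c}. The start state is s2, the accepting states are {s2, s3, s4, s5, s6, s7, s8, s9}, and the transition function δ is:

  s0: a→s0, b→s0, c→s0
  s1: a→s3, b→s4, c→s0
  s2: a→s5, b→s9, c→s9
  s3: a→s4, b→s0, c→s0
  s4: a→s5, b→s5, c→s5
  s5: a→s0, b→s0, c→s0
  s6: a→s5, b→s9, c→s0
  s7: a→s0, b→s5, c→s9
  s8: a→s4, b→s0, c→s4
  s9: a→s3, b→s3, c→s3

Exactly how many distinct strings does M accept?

34

The useful subgraph on states {s2, s3, s4, s5, s9} is acyclic, so L(M) is finite; the longest accepting path visits 5 useful states, giving maximum string length 4.
Counting accepting paths from s2 by length: 1 of length 0, 3 of length 1, 6 of length 2, 6 of length 3, 18 of length 4. Total 34.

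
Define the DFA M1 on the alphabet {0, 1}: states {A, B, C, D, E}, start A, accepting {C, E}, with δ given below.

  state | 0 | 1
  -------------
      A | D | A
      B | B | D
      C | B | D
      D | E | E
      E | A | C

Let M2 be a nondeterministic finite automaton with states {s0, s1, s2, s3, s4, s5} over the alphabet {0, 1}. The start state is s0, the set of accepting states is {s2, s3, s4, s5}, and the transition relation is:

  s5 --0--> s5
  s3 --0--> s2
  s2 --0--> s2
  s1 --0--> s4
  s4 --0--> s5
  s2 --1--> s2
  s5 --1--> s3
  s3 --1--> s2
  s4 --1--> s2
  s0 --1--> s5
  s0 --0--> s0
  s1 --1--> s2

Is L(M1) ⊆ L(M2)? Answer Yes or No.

No

The string 00 is in L(M1) but not in L(M2).
So L(M1) ⊄ L(M2).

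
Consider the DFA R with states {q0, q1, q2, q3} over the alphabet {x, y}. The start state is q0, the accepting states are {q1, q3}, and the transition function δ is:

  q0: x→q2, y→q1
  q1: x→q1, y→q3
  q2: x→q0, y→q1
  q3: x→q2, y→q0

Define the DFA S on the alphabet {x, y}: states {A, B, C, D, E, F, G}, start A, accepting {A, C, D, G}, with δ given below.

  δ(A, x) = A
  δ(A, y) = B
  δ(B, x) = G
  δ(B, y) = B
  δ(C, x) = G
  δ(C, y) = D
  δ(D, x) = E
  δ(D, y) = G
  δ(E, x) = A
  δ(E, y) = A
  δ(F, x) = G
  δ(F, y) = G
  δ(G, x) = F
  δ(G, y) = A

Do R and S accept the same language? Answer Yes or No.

No

The string y is accepted by R but rejected by S.
So L(R) ≠ L(S).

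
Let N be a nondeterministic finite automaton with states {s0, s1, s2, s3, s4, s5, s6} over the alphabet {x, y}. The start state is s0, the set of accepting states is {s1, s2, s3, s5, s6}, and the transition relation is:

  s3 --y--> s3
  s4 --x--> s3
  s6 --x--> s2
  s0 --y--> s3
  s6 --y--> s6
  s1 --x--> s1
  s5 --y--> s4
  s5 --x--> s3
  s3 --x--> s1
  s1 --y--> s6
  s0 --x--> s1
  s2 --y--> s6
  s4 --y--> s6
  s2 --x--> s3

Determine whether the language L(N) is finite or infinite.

infinite

State s1 is reachable from the start and can reach an accepting state, and it lies on the cycle s1 → s1.
Traversing that cycle any number of times yields accepted strings of unbounded length, so the language is infinite.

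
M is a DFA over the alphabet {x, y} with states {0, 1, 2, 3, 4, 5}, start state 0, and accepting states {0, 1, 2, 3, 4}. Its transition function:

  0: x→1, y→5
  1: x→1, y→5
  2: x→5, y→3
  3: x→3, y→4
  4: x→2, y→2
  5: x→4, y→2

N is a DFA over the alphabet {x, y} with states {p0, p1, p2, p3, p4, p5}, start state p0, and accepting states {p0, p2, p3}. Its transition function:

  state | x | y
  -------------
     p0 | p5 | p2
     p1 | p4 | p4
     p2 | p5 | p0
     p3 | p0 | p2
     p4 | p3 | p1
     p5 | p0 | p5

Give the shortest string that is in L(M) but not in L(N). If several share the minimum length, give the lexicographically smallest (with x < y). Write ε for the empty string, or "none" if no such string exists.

The string x is accepted by M but not by N.
No shorter string lies in the difference, and x is the lexicographically first length-1 string in L(M) \ L(N).

x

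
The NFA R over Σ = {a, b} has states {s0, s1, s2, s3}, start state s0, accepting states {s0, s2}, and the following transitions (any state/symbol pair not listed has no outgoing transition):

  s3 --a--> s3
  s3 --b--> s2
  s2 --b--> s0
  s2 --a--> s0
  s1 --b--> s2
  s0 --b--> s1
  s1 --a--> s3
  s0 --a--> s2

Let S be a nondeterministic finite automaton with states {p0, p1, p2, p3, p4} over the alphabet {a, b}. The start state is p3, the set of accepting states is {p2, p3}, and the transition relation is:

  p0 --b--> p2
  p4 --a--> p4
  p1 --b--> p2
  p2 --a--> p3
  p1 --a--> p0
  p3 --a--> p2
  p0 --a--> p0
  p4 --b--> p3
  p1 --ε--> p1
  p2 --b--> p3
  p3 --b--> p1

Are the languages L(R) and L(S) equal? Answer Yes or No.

Yes

Exploring the product automaton R × S from the start pair (s0, p3), following both machines on each input symbol, reaches 4 state pairs: (s0, p3), (s2, p2), (s1, p1), (s3, p0).
R accepts in {s0, s2} and S accepts in {p2, p3}. In every reachable pair the two components are either both accepting — (s0, p3), (s2, p2) — or both non-accepting, so no string is accepted by exactly one of the machines: L(R) \ L(S) and L(S) \ L(R) are both empty.
Hence every string is accepted by R iff it is accepted by S, and the two languages coincide.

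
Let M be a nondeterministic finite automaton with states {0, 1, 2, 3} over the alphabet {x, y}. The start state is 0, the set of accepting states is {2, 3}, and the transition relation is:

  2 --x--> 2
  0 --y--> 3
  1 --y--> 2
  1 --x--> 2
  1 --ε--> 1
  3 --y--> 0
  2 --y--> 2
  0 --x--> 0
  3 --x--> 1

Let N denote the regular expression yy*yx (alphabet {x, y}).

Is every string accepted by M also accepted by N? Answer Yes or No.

No

The string y is in L(M) but not in L(N).
So L(M) ⊄ L(N).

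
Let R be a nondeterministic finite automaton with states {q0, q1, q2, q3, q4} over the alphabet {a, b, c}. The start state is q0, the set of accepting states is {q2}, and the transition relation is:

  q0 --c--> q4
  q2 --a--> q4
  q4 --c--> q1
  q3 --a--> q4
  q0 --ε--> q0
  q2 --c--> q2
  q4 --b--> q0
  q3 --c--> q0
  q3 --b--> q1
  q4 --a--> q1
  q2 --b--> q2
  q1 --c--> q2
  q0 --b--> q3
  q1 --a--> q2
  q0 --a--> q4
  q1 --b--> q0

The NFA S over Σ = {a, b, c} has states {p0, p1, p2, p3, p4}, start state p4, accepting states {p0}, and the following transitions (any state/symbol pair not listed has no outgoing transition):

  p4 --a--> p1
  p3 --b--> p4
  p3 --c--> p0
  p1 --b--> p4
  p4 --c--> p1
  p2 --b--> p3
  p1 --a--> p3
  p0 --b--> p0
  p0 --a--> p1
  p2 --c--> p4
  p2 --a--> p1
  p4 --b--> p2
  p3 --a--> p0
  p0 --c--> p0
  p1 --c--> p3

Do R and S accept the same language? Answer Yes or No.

Exploring the product automaton R × S from the start pair (q0, p4), following both machines on each input symbol, reaches 5 state pairs: (q0, p4), (q4, p1), (q3, p2), (q1, p3), (q2, p0).
R accepts in {q2} and S accepts in {p0}. In every reachable pair the two components are either both accepting — (q2, p0) — or both non-accepting, so no string is accepted by exactly one of the machines: L(R) \ L(S) and L(S) \ L(R) are both empty.
Hence every string is accepted by R iff it is accepted by S, and the two languages coincide.

Yes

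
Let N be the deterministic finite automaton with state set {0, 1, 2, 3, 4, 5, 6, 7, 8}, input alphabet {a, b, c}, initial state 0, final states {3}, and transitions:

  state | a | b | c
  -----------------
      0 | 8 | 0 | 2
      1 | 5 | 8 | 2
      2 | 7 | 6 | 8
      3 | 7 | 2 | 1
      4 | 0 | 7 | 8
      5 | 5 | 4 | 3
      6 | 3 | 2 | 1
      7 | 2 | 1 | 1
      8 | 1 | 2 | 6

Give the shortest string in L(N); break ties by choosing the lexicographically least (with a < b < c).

aca

A breadth-first search from 0 reaches an accepting state first via the path 0 → 8 → 6 → 3 on input aca.
No string of length < 3 is accepted (BFS exhausts all shorter strings without reaching an accepting state), and aca is the lexicographically least accepting string of length 3.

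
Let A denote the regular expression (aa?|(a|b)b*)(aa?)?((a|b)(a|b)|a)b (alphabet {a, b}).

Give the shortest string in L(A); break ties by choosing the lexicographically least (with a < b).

By inspection of the expression, no string of length less than 3 matches, and aab is the lexicographically first match of length 3.

aab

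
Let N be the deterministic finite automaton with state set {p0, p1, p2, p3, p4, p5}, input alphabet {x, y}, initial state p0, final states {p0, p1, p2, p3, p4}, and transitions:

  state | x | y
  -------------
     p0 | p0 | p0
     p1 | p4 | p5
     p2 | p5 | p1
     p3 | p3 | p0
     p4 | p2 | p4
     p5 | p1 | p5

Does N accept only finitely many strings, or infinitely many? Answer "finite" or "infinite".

State p0 is reachable from the start and can reach an accepting state, and it lies on the cycle p0 → p0.
Traversing that cycle any number of times yields accepted strings of unbounded length, so the language is infinite.

infinite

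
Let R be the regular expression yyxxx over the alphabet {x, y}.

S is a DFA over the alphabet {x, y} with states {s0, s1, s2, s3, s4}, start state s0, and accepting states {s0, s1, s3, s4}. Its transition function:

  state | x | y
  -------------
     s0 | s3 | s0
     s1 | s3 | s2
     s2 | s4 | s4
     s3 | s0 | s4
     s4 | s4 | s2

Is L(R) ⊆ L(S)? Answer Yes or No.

Converting the expression R to a DFA (subset construction, then merging equivalent states) gives the minimal DFA with states {r0, r1, r2, r3, r4, r5, r6}, start state r0, accepting states {r6} and transitions r0: x→r1, y→r2; r1: x→r1, y→r1; r2: x→r1, y→r3; r3: x→r4, y→r1; r4: x→r5, y→r1; r5: x→r6, y→r1; r6: x→r1, y→r1.
Exploring the product automaton R × S from the start pair (r0, s0), following both machines on each input symbol, reaches 10 state pairs: (r0, s0), (r1, s3), (r2, s0), (r1, s0), (r1, s4), (r3, s0), (r1, s2), (r4, s3), (r5, s0), (r6, s3).
R accepts in {r6} and S accepts in {s0, s1, s3, s4}. The reachable pairs whose R-component is accepting are (r6, s3); in each of them the S-component is accepting too, so the product for L(R) \ L(S) (R-component accepting, S-component rejecting) has no reachable accepting pair and the difference is empty.
Hence every string in L(R) is also in L(S).

Yes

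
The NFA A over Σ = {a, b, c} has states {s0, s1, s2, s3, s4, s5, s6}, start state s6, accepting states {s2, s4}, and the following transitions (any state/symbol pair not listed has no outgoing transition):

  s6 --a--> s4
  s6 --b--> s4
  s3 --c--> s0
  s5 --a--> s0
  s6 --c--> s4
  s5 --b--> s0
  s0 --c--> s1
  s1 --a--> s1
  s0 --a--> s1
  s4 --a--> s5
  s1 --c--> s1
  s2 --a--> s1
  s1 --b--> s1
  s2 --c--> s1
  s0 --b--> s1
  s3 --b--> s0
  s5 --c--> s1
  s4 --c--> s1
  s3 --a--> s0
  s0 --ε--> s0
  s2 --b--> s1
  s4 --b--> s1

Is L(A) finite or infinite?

The useful states (reachable from s6 and able to reach an accepting state) are {s4, s6}.
Restricted to these states the transition graph has no cycle, so every accepting path has bounded length and L is finite.

finite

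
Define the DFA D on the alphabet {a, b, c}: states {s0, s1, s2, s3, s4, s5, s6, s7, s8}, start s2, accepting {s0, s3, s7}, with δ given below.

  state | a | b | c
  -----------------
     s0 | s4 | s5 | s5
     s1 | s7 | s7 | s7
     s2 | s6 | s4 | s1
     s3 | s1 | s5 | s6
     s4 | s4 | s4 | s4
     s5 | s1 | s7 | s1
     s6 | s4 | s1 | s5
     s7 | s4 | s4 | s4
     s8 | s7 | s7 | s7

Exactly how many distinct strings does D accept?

The useful subgraph on states {s1, s2, s5, s6, s7} is acyclic, so L(D) is finite; the longest accepting path visits 5 useful states, giving maximum string length 4.
Counting accepting paths from s2 by length: 3 of length 2, 4 of length 3, 6 of length 4. Total 13.

13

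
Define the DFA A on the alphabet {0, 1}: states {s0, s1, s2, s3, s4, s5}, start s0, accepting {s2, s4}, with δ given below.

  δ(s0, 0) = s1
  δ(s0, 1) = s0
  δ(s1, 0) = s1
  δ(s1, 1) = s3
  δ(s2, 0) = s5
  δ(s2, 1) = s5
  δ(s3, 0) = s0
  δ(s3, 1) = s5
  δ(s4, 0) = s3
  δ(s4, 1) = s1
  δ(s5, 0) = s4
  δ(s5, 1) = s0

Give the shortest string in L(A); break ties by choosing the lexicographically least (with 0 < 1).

0110

A breadth-first search from s0 reaches an accepting state first via the path s0 → s1 → s3 → s5 → s4 on input 0110.
No string of length < 4 is accepted (BFS exhausts all shorter strings without reaching an accepting state), and 0110 is the lexicographically least accepting string of length 4.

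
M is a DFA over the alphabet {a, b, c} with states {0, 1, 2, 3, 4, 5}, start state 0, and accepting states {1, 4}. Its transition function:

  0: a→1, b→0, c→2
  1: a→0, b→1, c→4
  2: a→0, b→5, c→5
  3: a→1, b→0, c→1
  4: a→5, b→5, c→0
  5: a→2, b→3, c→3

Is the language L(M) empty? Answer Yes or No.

The string a is accepted: the run 0 → 1 ends in the accepting state 1.
Since at least one string is accepted, L(M) is not empty.

No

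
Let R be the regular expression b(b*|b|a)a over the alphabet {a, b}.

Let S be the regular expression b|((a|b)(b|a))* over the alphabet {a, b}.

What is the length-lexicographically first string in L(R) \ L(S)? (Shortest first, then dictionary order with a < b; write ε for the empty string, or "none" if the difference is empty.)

baa

The string baa is accepted by R but not by S.
No shorter string lies in the difference, and baa is the lexicographically first length-3 string in L(R) \ L(S).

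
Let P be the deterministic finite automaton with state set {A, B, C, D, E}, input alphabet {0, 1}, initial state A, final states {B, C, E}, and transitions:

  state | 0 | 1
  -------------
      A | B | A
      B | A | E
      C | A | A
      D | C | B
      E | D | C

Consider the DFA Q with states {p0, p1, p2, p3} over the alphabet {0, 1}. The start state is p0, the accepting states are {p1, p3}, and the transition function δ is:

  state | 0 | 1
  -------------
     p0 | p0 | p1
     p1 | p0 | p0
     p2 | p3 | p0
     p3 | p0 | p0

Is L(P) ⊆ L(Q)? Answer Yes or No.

The string 0 is in L(P) but not in L(Q).
So L(P) ⊄ L(Q).

No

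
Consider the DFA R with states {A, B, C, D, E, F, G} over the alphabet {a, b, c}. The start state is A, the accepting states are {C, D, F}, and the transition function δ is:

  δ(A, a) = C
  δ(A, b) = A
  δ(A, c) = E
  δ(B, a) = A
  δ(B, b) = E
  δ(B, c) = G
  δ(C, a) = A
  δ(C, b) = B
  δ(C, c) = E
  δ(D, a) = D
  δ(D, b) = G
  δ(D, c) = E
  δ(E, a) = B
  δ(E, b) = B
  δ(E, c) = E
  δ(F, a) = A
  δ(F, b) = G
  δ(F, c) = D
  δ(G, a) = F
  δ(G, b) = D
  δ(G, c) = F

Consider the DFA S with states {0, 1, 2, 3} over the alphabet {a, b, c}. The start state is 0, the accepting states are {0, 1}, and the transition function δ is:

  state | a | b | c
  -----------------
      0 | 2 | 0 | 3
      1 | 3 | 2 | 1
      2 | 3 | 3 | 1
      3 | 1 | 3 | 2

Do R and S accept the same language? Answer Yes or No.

No

The string a is accepted by R but rejected by S.
So L(R) ≠ L(S).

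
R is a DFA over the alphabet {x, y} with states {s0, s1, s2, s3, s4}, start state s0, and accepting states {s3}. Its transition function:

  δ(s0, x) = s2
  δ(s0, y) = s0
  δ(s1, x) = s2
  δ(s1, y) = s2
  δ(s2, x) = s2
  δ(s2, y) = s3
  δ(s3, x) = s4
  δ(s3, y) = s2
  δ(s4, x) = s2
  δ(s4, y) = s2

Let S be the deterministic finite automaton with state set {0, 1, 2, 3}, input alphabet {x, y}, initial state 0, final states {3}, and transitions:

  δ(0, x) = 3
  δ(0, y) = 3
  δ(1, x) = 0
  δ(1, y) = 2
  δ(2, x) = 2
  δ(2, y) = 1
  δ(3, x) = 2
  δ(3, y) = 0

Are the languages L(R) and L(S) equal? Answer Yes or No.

No

The string xy is accepted by R but rejected by S.
So L(R) ≠ L(S).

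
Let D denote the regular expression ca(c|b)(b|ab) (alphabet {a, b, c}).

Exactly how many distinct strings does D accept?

4

The expression has no Kleene star, so L(D) is finite. Expanding the alternatives gives {cabb, cacb, cabab, cacab}.
That is 2 of length 4, 2 of length 5: 4 strings in all.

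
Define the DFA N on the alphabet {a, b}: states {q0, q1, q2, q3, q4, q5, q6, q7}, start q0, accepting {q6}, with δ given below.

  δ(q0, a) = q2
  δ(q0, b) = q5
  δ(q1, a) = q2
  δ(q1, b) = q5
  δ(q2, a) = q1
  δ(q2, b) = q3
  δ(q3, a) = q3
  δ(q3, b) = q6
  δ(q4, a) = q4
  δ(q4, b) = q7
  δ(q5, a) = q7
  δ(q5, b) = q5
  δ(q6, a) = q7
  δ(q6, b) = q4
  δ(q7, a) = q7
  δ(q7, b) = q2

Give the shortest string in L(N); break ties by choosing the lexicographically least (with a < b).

A breadth-first search from q0 reaches an accepting state first via the path q0 → q2 → q3 → q6 on input abb.
No string of length < 3 is accepted (BFS exhausts all shorter strings without reaching an accepting state), and abb is the lexicographically least accepting string of length 3.

abb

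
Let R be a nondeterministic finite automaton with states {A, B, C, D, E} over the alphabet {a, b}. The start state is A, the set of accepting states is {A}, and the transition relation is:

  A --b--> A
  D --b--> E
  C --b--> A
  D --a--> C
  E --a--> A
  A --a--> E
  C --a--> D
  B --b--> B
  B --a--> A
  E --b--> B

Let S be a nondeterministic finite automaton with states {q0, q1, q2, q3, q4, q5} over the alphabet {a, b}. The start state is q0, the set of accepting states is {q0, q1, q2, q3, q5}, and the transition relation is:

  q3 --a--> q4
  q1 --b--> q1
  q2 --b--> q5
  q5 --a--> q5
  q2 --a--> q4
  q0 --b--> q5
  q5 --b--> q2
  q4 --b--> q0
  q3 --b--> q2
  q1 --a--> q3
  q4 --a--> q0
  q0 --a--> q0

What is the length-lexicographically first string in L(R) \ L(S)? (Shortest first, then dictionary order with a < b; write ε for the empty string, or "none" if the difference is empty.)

abba

The string abba is accepted by R but not by S.
No shorter string lies in the difference, and abba is the lexicographically first length-4 string in L(R) \ L(S).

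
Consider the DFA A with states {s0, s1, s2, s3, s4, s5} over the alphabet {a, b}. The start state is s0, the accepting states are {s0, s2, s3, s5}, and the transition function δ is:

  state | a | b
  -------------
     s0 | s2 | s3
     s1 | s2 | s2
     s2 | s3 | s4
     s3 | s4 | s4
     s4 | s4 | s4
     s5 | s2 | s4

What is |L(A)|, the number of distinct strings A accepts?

4

The useful subgraph on states {s0, s2, s3} is acyclic, so L(A) is finite; the longest accepting path visits 3 useful states, giving maximum string length 2.
Counting accepting paths from s0 by length: 1 of length 0, 2 of length 1, 1 of length 2. Total 4.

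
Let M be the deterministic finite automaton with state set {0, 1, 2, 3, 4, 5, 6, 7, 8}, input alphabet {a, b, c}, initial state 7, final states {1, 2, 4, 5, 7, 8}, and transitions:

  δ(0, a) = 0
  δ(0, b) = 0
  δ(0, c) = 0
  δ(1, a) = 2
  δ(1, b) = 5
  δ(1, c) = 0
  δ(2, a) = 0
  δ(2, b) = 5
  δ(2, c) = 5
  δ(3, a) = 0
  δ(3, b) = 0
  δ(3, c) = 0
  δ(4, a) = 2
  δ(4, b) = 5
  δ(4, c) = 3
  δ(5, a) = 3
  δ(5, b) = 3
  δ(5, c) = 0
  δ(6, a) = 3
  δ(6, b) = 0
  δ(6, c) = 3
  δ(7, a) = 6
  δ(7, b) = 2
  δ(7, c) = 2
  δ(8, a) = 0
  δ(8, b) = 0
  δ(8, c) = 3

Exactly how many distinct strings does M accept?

7

The useful subgraph on states {2, 5, 7} is acyclic, so L(M) is finite; the longest accepting path visits 3 useful states, giving maximum string length 2.
Counting accepting paths from 7 by length: 1 of length 0, 2 of length 1, 4 of length 2. Total 7.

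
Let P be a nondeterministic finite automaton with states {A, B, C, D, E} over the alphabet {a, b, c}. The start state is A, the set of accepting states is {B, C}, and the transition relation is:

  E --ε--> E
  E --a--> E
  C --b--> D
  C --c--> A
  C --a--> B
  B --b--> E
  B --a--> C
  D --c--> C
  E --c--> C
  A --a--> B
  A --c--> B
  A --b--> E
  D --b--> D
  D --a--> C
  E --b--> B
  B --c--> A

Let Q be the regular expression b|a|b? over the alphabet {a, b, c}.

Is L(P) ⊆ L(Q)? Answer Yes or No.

No

The string c is in L(P) but not in L(Q).
So L(P) ⊄ L(Q).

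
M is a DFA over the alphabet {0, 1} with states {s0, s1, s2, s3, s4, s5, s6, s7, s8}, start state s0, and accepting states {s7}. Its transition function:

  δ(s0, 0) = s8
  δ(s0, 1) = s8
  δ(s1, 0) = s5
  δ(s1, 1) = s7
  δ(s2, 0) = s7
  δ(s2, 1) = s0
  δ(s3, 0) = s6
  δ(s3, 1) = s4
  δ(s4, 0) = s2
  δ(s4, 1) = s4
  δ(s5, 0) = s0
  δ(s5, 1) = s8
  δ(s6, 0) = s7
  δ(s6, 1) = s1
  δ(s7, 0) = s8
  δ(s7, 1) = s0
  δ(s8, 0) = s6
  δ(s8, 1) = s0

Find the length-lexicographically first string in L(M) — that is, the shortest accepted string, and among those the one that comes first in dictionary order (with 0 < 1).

000

A breadth-first search from s0 reaches an accepting state first via the path s0 → s8 → s6 → s7 on input 000.
No string of length < 3 is accepted (BFS exhausts all shorter strings without reaching an accepting state), and 000 is the lexicographically least accepting string of length 3.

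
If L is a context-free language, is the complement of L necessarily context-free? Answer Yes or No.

No

CFLs are closed under union, so if they were also closed under complement they would be closed under intersection by De Morgan (L₁ ∩ L₂ is the complement of the union of the complements). But {aⁿbⁿcᵐ} ∩ {aᵐbⁿcⁿ} = {aⁿbⁿcⁿ} is not context-free although both operands are.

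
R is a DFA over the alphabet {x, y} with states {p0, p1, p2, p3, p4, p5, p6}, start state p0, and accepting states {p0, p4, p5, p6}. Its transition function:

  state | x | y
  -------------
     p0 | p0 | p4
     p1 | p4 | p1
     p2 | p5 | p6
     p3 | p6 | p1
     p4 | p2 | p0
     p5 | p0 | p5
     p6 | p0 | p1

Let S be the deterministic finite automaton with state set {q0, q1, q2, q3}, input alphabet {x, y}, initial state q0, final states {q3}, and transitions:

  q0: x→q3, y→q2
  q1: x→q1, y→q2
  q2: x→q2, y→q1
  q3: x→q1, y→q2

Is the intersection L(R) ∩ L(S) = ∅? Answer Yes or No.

No

The string x is accepted by both R and S.
Hence L(R) ∩ L(S) ≠ ∅.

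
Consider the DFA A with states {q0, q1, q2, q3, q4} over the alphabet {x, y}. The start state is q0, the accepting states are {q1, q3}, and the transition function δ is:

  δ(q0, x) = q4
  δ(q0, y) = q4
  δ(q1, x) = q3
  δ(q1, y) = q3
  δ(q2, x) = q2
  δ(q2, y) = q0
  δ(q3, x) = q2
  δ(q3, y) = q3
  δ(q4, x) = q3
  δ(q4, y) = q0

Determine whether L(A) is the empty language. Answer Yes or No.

The string xx is accepted: the run q0 → q4 → q3 ends in the accepting state q3.
Since at least one string is accepted, L(A) is not empty.

No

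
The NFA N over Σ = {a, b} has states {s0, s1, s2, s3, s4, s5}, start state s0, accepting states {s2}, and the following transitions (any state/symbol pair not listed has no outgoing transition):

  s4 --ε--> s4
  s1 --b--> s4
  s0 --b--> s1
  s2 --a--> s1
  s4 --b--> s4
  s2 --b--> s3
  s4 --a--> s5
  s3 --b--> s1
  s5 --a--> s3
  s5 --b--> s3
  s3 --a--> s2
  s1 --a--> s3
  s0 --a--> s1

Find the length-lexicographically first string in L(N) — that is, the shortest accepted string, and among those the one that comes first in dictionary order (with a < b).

aaa

A breadth-first search from s0 reaches an accepting state first via the path s0 → s1 → s3 → s2 on input aaa.
No string of length < 3 is accepted (BFS exhausts all shorter strings without reaching an accepting state), and aaa is the lexicographically least accepting string of length 3.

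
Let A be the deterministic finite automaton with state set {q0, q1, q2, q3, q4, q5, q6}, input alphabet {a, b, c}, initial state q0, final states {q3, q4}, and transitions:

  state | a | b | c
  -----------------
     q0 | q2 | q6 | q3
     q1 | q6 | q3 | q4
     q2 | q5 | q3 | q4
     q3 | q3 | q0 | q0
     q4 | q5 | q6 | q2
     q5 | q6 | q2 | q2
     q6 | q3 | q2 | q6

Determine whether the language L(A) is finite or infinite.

infinite

State q0 is reachable from the start and can reach an accepting state, and it lies on the cycle q0 → q2 → q3 → q0.
Traversing that cycle any number of times yields accepted strings of unbounded length, so the language is infinite.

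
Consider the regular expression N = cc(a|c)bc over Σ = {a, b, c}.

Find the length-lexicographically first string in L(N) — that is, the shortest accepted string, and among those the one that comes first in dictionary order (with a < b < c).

By inspection of the expression, no string of length less than 5 matches, and ccabc is the lexicographically first match of length 5.

ccabc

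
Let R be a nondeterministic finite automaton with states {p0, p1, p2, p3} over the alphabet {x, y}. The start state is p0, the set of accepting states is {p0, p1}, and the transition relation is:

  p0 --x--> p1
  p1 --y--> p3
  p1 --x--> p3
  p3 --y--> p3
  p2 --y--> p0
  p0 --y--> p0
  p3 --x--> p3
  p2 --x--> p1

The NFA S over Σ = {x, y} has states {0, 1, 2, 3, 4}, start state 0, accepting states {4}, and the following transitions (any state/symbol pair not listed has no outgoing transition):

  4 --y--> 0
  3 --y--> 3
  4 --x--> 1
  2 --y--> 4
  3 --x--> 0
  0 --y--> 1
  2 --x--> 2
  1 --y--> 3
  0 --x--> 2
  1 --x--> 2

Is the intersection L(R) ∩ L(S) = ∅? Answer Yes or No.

Yes

Exploring the product automaton R × S from the start pair (p0, 0), following both machines on each input symbol, reaches 10 state pairs: (p0, 0), (p1, 2), (p0, 1), (p3, 2), (p3, 4), (p0, 3), (p3, 1), (p3, 0), (p1, 0), (p3, 3).
R accepts in {p0, p1} and S accepts in {4}; no reachable pair has both components accepting, so no string drives both machines to acceptance simultaneously and L(R) ∩ L(S) = ∅.
So no string is accepted by both, and the intersection is empty.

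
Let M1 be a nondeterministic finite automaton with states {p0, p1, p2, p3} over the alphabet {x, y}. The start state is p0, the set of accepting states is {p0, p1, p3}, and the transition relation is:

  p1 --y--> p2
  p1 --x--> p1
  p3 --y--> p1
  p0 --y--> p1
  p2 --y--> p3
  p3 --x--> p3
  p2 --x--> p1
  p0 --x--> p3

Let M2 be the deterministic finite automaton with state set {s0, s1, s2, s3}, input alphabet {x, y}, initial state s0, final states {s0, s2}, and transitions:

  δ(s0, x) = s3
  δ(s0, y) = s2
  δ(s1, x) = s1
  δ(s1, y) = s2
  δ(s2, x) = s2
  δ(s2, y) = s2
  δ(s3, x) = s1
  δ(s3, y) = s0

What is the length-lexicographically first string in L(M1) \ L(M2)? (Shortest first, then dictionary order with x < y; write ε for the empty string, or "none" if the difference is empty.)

x

The string x is accepted by M1 but not by M2.
No shorter string lies in the difference, and x is the lexicographically first length-1 string in L(M1) \ L(M2).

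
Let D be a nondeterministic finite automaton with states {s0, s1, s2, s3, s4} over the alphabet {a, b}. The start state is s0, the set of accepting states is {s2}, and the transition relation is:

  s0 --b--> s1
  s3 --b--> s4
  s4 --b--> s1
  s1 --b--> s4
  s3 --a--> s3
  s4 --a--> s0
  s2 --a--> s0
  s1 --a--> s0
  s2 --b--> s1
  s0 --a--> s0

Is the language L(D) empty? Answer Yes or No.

Yes

The states reachable from the start state are {s0, s1, s4}.
None of the accepting states {s2} is reachable, so no string is accepted and L(D) = ∅.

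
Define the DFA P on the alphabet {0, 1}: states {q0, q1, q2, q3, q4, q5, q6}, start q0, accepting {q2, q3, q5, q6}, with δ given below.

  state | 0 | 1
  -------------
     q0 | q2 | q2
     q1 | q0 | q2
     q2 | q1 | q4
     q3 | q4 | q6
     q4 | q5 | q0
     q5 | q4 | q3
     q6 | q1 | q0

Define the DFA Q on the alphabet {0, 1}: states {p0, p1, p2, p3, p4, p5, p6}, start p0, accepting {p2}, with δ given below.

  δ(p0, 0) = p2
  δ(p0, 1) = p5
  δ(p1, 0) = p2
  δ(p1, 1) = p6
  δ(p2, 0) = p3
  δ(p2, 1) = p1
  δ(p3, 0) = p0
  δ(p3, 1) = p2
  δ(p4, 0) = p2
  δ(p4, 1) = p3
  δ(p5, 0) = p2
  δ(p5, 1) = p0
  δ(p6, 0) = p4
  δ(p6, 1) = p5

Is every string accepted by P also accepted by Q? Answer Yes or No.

No

The string 1 is in L(P) but not in L(Q).
So L(P) ⊄ L(Q).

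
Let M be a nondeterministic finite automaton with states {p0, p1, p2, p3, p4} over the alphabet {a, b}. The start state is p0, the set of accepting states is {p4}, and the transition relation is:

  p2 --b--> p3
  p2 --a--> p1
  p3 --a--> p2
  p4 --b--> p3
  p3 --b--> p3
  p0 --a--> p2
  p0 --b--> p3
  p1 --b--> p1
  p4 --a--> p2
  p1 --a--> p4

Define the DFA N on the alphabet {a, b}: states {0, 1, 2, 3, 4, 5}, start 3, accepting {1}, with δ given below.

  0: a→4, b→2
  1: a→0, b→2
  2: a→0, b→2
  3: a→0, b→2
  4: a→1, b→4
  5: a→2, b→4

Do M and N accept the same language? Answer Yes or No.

Yes

Exploring the product automaton M × N from the start pair (p0, 3), following both machines on each input symbol, reaches 5 state pairs: (p0, 3), (p2, 0), (p3, 2), (p1, 4), (p4, 1).
M accepts in {p4} and N accepts in {1}. In every reachable pair the two components are either both accepting — (p4, 1) — or both non-accepting, so no string is accepted by exactly one of the machines: L(M) \ L(N) and L(N) \ L(M) are both empty.
Hence every string is accepted by M iff it is accepted by N, and the two languages coincide.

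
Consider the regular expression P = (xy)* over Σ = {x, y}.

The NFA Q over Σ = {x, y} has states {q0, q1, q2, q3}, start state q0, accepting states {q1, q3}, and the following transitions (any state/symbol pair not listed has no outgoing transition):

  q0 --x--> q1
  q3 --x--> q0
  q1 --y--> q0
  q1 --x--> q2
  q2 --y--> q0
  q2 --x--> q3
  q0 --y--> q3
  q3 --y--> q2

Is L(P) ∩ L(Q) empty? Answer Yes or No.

Converting the expression P to a DFA (subset construction, then merging equivalent states) gives the minimal DFA with states {p0, p1, p2}, start state p0, accepting states {p0} and transitions p0: x→p1, y→p2; p1: x→p2, y→p0; p2: x→p2, y→p2.
Exploring the product automaton P × Q from the start pair (p0, q0), following both machines on each input symbol, reaches 6 state pairs: (p0, q0), (p1, q1), (p2, q3), (p2, q2), (p2, q0), (p2, q1).
P accepts in {p0} and Q accepts in {q1, q3}; no reachable pair has both components accepting, so no string drives both machines to acceptance simultaneously and L(P) ∩ L(Q) = ∅.
So no string is accepted by both, and the intersection is empty.

Yes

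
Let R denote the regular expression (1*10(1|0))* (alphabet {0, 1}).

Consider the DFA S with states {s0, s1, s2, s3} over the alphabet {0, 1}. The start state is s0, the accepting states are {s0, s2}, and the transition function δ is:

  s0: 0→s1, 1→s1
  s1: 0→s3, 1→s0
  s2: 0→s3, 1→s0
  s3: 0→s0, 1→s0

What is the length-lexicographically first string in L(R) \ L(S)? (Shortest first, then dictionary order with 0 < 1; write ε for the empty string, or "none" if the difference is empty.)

The string 1100 is accepted by R but not by S.
No shorter string lies in the difference, and 1100 is the lexicographically first length-4 string in L(R) \ L(S).

1100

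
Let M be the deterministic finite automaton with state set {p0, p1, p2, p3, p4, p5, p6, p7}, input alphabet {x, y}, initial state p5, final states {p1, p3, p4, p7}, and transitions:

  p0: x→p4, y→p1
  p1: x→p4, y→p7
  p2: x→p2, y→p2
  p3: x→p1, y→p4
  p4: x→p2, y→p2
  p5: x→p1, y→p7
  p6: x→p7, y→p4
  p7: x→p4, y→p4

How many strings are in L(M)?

8

The useful subgraph on states {p1, p4, p5, p7} is acyclic, so L(M) is finite; the longest accepting path visits 4 useful states, giving maximum string length 3.
Counting accepting paths from p5 by length: 2 of length 1, 4 of length 2, 2 of length 3. Total 8.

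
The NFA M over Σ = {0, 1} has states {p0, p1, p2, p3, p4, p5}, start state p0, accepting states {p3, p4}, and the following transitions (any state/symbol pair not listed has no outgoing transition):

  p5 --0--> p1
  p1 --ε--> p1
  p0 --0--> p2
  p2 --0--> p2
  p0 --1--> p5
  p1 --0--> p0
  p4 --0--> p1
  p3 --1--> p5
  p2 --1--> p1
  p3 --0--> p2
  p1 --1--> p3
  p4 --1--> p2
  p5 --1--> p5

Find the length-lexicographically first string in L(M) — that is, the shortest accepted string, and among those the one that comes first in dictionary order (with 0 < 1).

A breadth-first search from p0 reaches an accepting state first via the path p0 → p2 → p1 → p3 on input 011.
No string of length < 3 is accepted (BFS exhausts all shorter strings without reaching an accepting state), and 011 is the lexicographically least accepting string of length 3.

011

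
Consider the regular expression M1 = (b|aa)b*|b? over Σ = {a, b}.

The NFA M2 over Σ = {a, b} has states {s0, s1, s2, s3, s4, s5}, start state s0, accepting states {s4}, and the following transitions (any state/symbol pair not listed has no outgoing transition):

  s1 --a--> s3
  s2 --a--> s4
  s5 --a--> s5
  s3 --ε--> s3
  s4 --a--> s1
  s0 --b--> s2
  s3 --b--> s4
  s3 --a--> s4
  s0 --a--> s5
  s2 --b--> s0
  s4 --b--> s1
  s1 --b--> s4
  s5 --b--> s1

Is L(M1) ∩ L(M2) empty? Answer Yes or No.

The string aabb is accepted by both M1 and M2.
Hence L(M1) ∩ L(M2) ≠ ∅.

No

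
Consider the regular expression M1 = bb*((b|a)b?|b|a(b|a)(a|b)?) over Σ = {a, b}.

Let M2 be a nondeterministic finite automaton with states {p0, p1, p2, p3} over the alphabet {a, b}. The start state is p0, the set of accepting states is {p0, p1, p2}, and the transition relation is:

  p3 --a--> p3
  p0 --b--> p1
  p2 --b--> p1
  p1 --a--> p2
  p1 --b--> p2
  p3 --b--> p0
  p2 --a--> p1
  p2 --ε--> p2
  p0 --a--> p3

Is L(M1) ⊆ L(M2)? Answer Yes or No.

Converting the expression M1 to a DFA (subset construction, then merging equivalent states) gives the minimal DFA with states {r0, r1, r2, r3, r4, r5, r6}, start state r0, accepting states {r3, r4, r5, r6} and transitions r0: a→r1, b→r2; r1: a→r1, b→r1; r2: a→r3, b→r4; r3: a→r5, b→r5; r4: a→r3, b→r4; r5: a→r6, b→r6; r6: a→r1, b→r1.
Exploring the product automaton M1 × M2 from the start pair (r0, p0), following both machines on each input symbol, reaches 14 state pairs: (r0, p0), (r1, p3), (r2, p1), (r1, p0), (r3, p2), (r4, p2), (r1, p1), (r5, p1), (r3, p1), (r4, p1), (r1, p2), (r6, p2), (r5, p2), (r6, p1).
M1 accepts in {r3, r4, r5, r6} and M2 accepts in {p0, p1, p2}. The reachable pairs whose M1-component is accepting are (r3, p2), (r4, p2), (r5, p1), (r3, p1), (r4, p1), (r6, p2), (r5, p2), (r6, p1); in each of them the M2-component is accepting too, so the product for L(M1) \ L(M2) (M1-component accepting, M2-component rejecting) has no reachable accepting pair and the difference is empty.
Hence every string in L(M1) is also in L(M2).

Yes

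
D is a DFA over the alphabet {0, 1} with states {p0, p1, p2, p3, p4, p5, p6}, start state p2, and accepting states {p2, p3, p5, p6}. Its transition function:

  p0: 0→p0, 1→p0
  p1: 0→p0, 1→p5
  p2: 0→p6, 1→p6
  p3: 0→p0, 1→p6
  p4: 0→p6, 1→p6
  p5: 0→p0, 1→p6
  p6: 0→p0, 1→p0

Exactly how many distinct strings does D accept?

3

The useful subgraph on states {p2, p6} is acyclic, so L(D) is finite; the longest accepting path visits 2 useful states, giving maximum string length 1.
Counting accepting paths from p2 by length: 1 of length 0, 2 of length 1. Total 3.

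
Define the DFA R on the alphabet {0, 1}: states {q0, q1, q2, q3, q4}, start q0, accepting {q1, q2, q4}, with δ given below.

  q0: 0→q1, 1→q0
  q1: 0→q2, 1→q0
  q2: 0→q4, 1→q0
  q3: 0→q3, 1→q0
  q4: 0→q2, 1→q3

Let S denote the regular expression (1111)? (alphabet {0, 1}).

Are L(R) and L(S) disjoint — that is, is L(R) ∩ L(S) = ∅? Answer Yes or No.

Converting the expression S to a DFA (subset construction, then merging equivalent states) gives the minimal DFA with states {s0, s1, s2, s3, s4, s5}, start state s0, accepting states {s0, s5} and transitions s0: 0→s1, 1→s2; s1: 0→s1, 1→s1; s2: 0→s1, 1→s3; s3: 0→s1, 1→s4; s4: 0→s1, 1→s5; s5: 0→s1, 1→s1.
Exploring the product automaton R × S from the start pair (q0, s0), following both machines on each input symbol, reaches 10 state pairs: (q0, s0), (q1, s1), (q0, s2), (q2, s1), (q0, s1), (q0, s3), (q4, s1), (q0, s4), (q3, s1), (q0, s5).
R accepts in {q1, q2, q4} and S accepts in {s0, s5}; no reachable pair has both components accepting, so no string drives both machines to acceptance simultaneously and L(R) ∩ L(S) = ∅.
So no string is accepted by both, and the intersection is empty.

Yes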